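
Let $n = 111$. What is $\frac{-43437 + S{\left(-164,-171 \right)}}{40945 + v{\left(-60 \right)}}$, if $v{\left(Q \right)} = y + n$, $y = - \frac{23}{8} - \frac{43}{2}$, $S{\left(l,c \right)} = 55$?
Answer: $- \frac{347056}{328253} \approx -1.0573$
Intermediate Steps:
$y = - \frac{195}{8}$ ($y = \left(-23\right) \frac{1}{8} - \frac{43}{2} = - \frac{23}{8} - \frac{43}{2} = - \frac{195}{8} \approx -24.375$)
$v{\left(Q \right)} = \frac{693}{8}$ ($v{\left(Q \right)} = - \frac{195}{8} + 111 = \frac{693}{8}$)
$\frac{-43437 + S{\left(-164,-171 \right)}}{40945 + v{\left(-60 \right)}} = \frac{-43437 + 55}{40945 + \frac{693}{8}} = - \frac{43382}{\frac{328253}{8}} = \left(-43382\right) \frac{8}{328253} = - \frac{347056}{328253}$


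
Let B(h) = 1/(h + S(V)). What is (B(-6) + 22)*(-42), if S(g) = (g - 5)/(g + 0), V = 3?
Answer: -9177/10 ≈ -917.70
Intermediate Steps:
S(g) = (-5 + g)/g
B(h) = 1/(-2/3 + h) (B(h) = 1/(h + (-5 + 3)/3) = 1/(h + (1/3)*(-2)) = 1/(h - 2/3) = 1/(-2/3 + h))
(B(-6) + 22)*(-42) = (3/(-2 + 3*(-6)) + 22)*(-42) = (3/(-2 - 18) + 22)*(-42) = (3/(-20) + 22)*(-42) = (3*(-1/20) + 22)*(-42) = (-3/20 + 22)*(-42) = (437/20)*(-42) = -9177/10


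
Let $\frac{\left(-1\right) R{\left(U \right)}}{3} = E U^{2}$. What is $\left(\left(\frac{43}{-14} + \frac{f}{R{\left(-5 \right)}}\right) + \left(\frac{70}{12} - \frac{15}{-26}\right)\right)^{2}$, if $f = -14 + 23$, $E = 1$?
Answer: $\frac{1930459969}{186322500} \approx 10.361$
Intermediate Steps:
$R{\left(U \right)} = - 3 U^{2}$ ($R{\left(U \right)} = - 3 \cdot 1 U^{2} = - 3 U^{2}$)
$f = 9$
$\left(\left(\frac{43}{-14} + \frac{f}{R{\left(-5 \right)}}\right) + \left(\frac{70}{12} - \frac{15}{-26}\right)\right)^{2} = \left(\left(\frac{43}{-14} + \frac{9}{\left(-3\right) \left(-5\right)^{2}}\right) + \left(\frac{70}{12} - \frac{15}{-26}\right)\right)^{2} = \left(\left(43 \left(- \frac{1}{14}\right) + \frac{9}{\left(-3\right) 25}\right) + \left(70 \cdot \frac{1}{12} - - \frac{15}{26}\right)\right)^{2} = \left(\left(- \frac{43}{14} + \frac{9}{-75}\right) + \left(\frac{35}{6} + \frac{15}{26}\right)\right)^{2} = \left(\left(- \frac{43}{14} + 9 \left(- \frac{1}{75}\right)\right) + \frac{250}{39}\right)^{2} = \left(\left(- \frac{43}{14} - \frac{3}{25}\right) + \frac{250}{39}\right)^{2} = \left(- \frac{1117}{350} + \frac{250}{39}\right)^{2} = \left(\frac{43937}{13650}\right)^{2} = \frac{1930459969}{186322500}$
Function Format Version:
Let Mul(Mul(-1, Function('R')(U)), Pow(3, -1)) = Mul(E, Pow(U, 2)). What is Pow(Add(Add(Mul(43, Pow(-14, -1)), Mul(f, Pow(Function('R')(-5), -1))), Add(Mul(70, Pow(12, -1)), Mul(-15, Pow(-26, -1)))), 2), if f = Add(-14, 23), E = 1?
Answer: Rational(1930459969, 186322500) ≈ 10.361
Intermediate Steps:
Function('R')(U) = Mul(-3, Pow(U, 2)) (Function('R')(U) = Mul(-3, Mul(1, Pow(U, 2))) = Mul(-3, Pow(U, 2)))
f = 9
Pow(Add(Add(Mul(43, Pow(-14, -1)), Mul(f, Pow(Function('R')(-5), -1))), Add(Mul(70, Pow(12, -1)), Mul(-15, Pow(-26, -1)))), 2) = Pow(Add(Add(Mul(43, Pow(-14, -1)), Mul(9, Pow(Mul(-3, Pow(-5, 2)), -1))), Add(Mul(70, Pow(12, -1)), Mul(-15, Pow(-26, -1)))), 2) = Pow(Add(Add(Mul(43, Rational(-1, 14)), Mul(9, Pow(Mul(-3, 25), -1))), Add(Mul(70, Rational(1, 12)), Mul(-15, Rational(-1, 26)))), 2) = Pow(Add(Add(Rational(-43, 14), Mul(9, Pow(-75, -1))), Add(Rational(35, 6), Rational(15, 26))), 2) = Pow(Add(Add(Rational(-43, 14), Mul(9, Rational(-1, 75))), Rational(250, 39)), 2) = Pow(Add(Add(Rational(-43, 14), Rational(-3, 25)), Rational(250, 39)), 2) = Pow(Add(Rational(-1117, 350), Rational(250, 39)), 2) = Pow(Rational(43937, 13650), 2) = Rational(1930459969, 186322500)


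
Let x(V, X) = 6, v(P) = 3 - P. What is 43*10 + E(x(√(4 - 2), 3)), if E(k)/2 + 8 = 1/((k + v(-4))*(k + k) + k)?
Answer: 33535/81 ≈ 414.01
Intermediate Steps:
E(k) = -16 + 2/(k + 2*k*(7 + k)) (E(k) = -16 + 2/((k + (3 - 1*(-4)))*(k + k) + k) = -16 + 2/((k + (3 + 4))*(2*k) + k) = -16 + 2/((k + 7)*(2*k) + k) = -16 + 2/((7 + k)*(2*k) + k) = -16 + 2/(2*k*(7 + k) + k) = -16 + 2/(k + 2*k*(7 + k)))
43*10 + E(x(√(4 - 2), 3)) = 43*10 + 2*(1 - 120*6 - 16*6²)/(6*(15 + 2*6)) = 430 + 2*(⅙)*(1 - 720 - 16*36)/(15 + 12) = 430 + 2*(⅙)*(1 - 720 - 576)/27 = 430 + 2*(⅙)*(1/27)*(-1295) = 430 - 1295/81 = 33535/81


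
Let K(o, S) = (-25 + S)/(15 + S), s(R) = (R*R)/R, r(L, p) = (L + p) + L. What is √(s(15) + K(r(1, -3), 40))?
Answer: 2*√462/11 ≈ 3.9080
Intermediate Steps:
r(L, p) = p + 2*L
s(R) = R (s(R) = R²/R = R)
K(o, S) = (-25 + S)/(15 + S)
√(s(15) + K(r(1, -3), 40)) = √(15 + (-25 + 40)/(15 + 40)) = √(15 + 15/55) = √(15 + (1/55)*15) = √(15 + 3/11) = √(168/11) = 2*√462/11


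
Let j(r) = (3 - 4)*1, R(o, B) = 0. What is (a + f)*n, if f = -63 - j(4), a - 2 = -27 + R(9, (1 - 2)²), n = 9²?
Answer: -7047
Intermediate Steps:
n = 81
j(r) = -1 (j(r) = -1*1 = -1)
a = -25 (a = 2 + (-27 + 0) = 2 - 27 = -25)
f = -62 (f = -63 - 1*(-1) = -63 + 1 = -62)
(a + f)*n = (-25 - 62)*81 = -87*81 = -7047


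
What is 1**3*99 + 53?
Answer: 152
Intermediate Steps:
1**3*99 + 53 = 1*99 + 53 = 99 + 53 = 152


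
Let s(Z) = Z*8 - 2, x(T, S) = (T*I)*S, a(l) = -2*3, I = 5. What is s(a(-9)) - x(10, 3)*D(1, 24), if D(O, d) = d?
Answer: -3650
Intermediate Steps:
a(l) = -6
x(T, S) = 5*S*T (x(T, S) = (T*5)*S = (5*T)*S = 5*S*T)
s(Z) = -2 + 8*Z (s(Z) = 8*Z - 2 = -2 + 8*Z)
s(a(-9)) - x(10, 3)*D(1, 24) = (-2 + 8*(-6)) - 5*3*10*24 = (-2 - 48) - 150*24 = -50 - 1*3600 = -50 - 3600 = -3650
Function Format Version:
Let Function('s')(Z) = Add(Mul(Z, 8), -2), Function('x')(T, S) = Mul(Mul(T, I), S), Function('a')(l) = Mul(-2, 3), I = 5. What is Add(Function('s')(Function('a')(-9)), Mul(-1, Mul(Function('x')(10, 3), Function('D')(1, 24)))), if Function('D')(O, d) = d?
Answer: -3650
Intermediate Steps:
Function('a')(l) = -6
Function('x')(T, S) = Mul(5, S, T) (Function('x')(T, S) = Mul(Mul(T, 5), S) = Mul(Mul(5, T), S) = Mul(5, S, T))
Function('s')(Z) = Add(-2, Mul(8, Z)) (Function('s')(Z) = Add(Mul(8, Z), -2) = Add(-2, Mul(8, Z)))
Add(Function('s')(Function('a')(-9)), Mul(-1, Mul(Function('x')(10, 3), Function('D')(1, 24)))) = Add(Add(-2, Mul(8, -6)), Mul(-1, Mul(Mul(5, 3, 10), 24))) = Add(Add(-2, -48), Mul(-1, Mul(150, 24))) = Add(-50, Mul(-1, 3600)) = Add(-50, -3600) = -3650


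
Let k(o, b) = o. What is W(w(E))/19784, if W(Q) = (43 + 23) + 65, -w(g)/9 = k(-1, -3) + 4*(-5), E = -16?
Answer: 131/19784 ≈ 0.0066215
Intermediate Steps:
w(g) = 189 (w(g) = -9*(-1 + 4*(-5)) = -9*(-1 - 20) = -9*(-21) = 189)
W(Q) = 131 (W(Q) = 66 + 65 = 131)
W(w(E))/19784 = 131/19784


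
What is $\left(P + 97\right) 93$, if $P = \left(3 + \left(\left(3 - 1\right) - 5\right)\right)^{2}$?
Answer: $9021$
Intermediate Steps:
$P = 0$ ($P = \left(3 + \left(2 - 5\right)\right)^{2} = \left(3 - 3\right)^{2} = 0^{2} = 0$)
$\left(P + 97\right) 93 = \left(0 + 97\right) 93 = 97 \cdot 93 = 9021$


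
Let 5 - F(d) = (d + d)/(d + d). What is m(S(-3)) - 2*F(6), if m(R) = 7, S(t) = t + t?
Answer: -1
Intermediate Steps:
S(t) = 2*t
F(d) = 4 (F(d) = 5 - (d + d)/(d + d) = 5 - 2*d/(2*d) = 5 - 2*d*1/(2*d) = 5 - 1*1 = 5 - 1 = 4)
m(S(-3)) - 2*F(6) = 7 - 2*4 = 7 - 8 = -1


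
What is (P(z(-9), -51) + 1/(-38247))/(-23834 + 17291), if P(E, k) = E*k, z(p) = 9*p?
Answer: -157998356/250250121 ≈ -0.63136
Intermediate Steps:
(P(z(-9), -51) + 1/(-38247))/(-23834 + 17291) = ((9*(-9))*(-51) + 1/(-38247))/(-23834 + 17291) = (-81*(-51) - 1/38247)/(-6543) = (4131 - 1/38247)*(-1/6543) = (157998356/38247)*(-1/6543) = -157998356/250250121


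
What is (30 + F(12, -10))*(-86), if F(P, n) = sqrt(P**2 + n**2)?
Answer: -2580 - 172*sqrt(61) ≈ -3923.4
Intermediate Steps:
(30 + F(12, -10))*(-86) = (30 + sqrt(12**2 + (-10)**2))*(-86) = (30 + sqrt(144 + 100))*(-86) = (30 + sqrt(244))*(-86) = (30 + 2*sqrt(61))*(-86) = -2580 - 172*sqrt(61)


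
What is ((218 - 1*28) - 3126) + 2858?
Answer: -78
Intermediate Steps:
((218 - 1*28) - 3126) + 2858 = ((218 - 28) - 3126) + 2858 = (190 - 3126) + 2858 = -2936 + 2858 = -78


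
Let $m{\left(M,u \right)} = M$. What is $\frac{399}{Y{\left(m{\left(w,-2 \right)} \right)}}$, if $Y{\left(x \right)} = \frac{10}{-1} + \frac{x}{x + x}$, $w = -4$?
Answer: $-42$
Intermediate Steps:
$Y{\left(x \right)} = - \frac{19}{2}$ ($Y{\left(x \right)} = 10 \left(-1\right) + \frac{x}{2 x} = -10 + x \frac{1}{2 x} = -10 + \frac{1}{2} = - \frac{19}{2}$)
$\frac{399}{Y{\left(m{\left(w,-2 \right)} \right)}} = \frac{399}{- \frac{19}{2}} = 399 \left(- \frac{2}{19}\right) = -42$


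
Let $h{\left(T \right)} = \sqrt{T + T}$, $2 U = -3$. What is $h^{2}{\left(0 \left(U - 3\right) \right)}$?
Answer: $0$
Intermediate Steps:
$U = - \frac{3}{2}$ ($U = \frac{1}{2} \left(-3\right) = - \frac{3}{2} \approx -1.5$)
$h{\left(T \right)} = \sqrt{2} \sqrt{T}$ ($h{\left(T \right)} = \sqrt{2 T} = \sqrt{2} \sqrt{T}$)
$h^{2}{\left(0 \left(U - 3\right) \right)} = \left(\sqrt{2} \sqrt{0 \left(- \frac{3}{2} - 3\right)}\right)^{2} = \left(\sqrt{2} \sqrt{0 \left(- \frac{9}{2}\right)}\right)^{2} = \left(\sqrt{2} \sqrt{0}\right)^{2} = \left(\sqrt{2} \cdot 0\right)^{2} = 0^{2} = 0$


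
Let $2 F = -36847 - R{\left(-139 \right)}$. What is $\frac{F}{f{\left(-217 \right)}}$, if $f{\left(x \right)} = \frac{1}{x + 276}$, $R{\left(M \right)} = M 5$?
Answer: $-1066484$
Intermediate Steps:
$R{\left(M \right)} = 5 M$
$f{\left(x \right)} = \frac{1}{276 + x}$
$F = -18076$ ($F = \frac{-36847 - 5 \left(-139\right)}{2} = \frac{-36847 - -695}{2} = \frac{-36847 + 695}{2} = \frac{1}{2} \left(-36152\right) = -18076$)
$\frac{F}{f{\left(-217 \right)}} = - \frac{18076}{\frac{1}{276 - 217}} = - \frac{18076}{\frac{1}{59}} = - 18076 \frac{1}{\frac{1}{59}} = \left(-18076\right) 59 = -1066484$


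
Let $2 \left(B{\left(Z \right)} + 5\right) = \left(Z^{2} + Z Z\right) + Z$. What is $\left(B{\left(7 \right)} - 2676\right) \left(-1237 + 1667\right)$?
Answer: $-1130255$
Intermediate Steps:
$B{\left(Z \right)} = -5 + Z^{2} + \frac{Z}{2}$ ($B{\left(Z \right)} = -5 + \frac{\left(Z^{2} + Z Z\right) + Z}{2} = -5 + \frac{\left(Z^{2} + Z^{2}\right) + Z}{2} = -5 + \frac{2 Z^{2} + Z}{2} = -5 + \frac{Z + 2 Z^{2}}{2} = -5 + \left(Z^{2} + \frac{Z}{2}\right) = -5 + Z^{2} + \frac{Z}{2}$)
$\left(B{\left(7 \right)} - 2676\right) \left(-1237 + 1667\right) = \left(\left(-5 + 7^{2} + \frac{1}{2} \cdot 7\right) - 2676\right) \left(-1237 + 1667\right) = \left(\left(-5 + 49 + \frac{7}{2}\right) - 2676\right) 430 = \left(\frac{95}{2} - 2676\right) 430 = \left(- \frac{5257}{2}\right) 430 = -1130255$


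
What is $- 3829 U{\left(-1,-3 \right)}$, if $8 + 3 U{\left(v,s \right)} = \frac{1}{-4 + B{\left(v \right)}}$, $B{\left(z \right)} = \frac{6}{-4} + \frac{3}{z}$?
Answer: $\frac{176134}{17} \approx 10361.0$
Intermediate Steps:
$B{\left(z \right)} = - \frac{3}{2} + \frac{3}{z}$ ($B{\left(z \right)} = 6 \left(- \frac{1}{4}\right) + \frac{3}{z} = - \frac{3}{2} + \frac{3}{z}$)
$U{\left(v,s \right)} = - \frac{8}{3} + \frac{1}{3 \left(- \frac{11}{2} + \frac{3}{v}\right)}$ ($U{\left(v,s \right)} = - \frac{8}{3} + \frac{1}{3 \left(-4 - \left(\frac{3}{2} - \frac{3}{v}\right)\right)} = - \frac{8}{3} + \frac{1}{3 \left(- \frac{11}{2} + \frac{3}{v}\right)}$)
$- 3829 U{\left(-1,-3 \right)} = - 3829 \frac{2 \left(8 - -15\right)}{-6 + 11 \left(-1\right)} = - 3829 \frac{2 \left(8 + 15\right)}{-6 - 11} = - 3829 \cdot 2 \frac{1}{-17} \cdot 23 = - 3829 \cdot 2 \left(- \frac{1}{17}\right) 23 = \left(-3829\right) \left(- \frac{46}{17}\right) = \frac{176134}{17}$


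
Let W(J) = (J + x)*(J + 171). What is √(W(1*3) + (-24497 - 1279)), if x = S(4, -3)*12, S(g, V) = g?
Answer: 3*I*√1878 ≈ 130.01*I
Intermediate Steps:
x = 48 (x = 4*12 = 48)
W(J) = (48 + J)*(171 + J) (W(J) = (J + 48)*(J + 171) = (48 + J)*(171 + J))
√(W(1*3) + (-24497 - 1279)) = √((8208 + (1*3)² + 219*(1*3)) + (-24497 - 1279)) = √((8208 + 3² + 219*3) - 25776) = √((8208 + 9 + 657) - 25776) = √(8874 - 25776) = √(-16902) = 3*I*√1878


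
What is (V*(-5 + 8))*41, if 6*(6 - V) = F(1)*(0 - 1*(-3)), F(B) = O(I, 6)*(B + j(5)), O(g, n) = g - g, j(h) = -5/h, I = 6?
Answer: 738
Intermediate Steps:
O(g, n) = 0
F(B) = 0 (F(B) = 0*(B - 5/5) = 0*(B - 5*⅕) = 0*(B - 1) = 0*(-1 + B) = 0)
V = 6 (V = 6 - 0*(0 - 1*(-3)) = 6 - 0*(0 + 3) = 6 - 0*3 = 6 - ⅙*0 = 6 + 0 = 6)
(V*(-5 + 8))*41 = (6*(-5 + 8))*41 = (6*3)*41 = 18*41 = 738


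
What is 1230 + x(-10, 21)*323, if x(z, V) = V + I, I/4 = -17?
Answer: -13951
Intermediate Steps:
I = -68 (I = 4*(-17) = -68)
x(z, V) = -68 + V (x(z, V) = V - 68 = -68 + V)
1230 + x(-10, 21)*323 = 1230 + (-68 + 21)*323 = 1230 - 47*323 = 1230 - 15181 = -13951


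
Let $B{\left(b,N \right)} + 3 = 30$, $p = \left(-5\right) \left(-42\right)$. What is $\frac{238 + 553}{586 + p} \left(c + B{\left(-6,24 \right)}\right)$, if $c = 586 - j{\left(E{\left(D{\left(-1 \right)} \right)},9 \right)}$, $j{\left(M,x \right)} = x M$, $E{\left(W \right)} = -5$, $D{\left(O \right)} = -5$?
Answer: $\frac{260239}{398} \approx 653.87$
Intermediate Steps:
$p = 210$
$B{\left(b,N \right)} = 27$ ($B{\left(b,N \right)} = -3 + 30 = 27$)
$j{\left(M,x \right)} = M x$
$c = 631$ ($c = 586 - \left(-5\right) 9 = 586 - -45 = 586 + 45 = 631$)
$\frac{238 + 553}{586 + p} \left(c + B{\left(-6,24 \right)}\right) = \frac{238 + 553}{586 + 210} \left(631 + 27\right) = \frac{791}{796} \cdot 658 = \frac{260239}{398}$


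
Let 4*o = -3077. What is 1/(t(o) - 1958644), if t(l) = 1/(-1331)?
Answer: -1331/2606955165 ≈ -5.1056e-7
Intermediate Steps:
o = -3077/4 (o = (1/4)*(-3077) = -3077/4 ≈ -769.25)
t(l) = -1/1331
1/(t(o) - 1958644) = 1/(-1/1331 - 1958644) = 1/(-2606955165/1331) = -1331/2606955165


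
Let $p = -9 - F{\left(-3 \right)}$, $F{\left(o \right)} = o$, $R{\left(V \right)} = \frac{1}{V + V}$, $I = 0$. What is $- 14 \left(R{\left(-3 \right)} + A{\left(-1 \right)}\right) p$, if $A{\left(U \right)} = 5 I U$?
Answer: $-14$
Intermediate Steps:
$R{\left(V \right)} = \frac{1}{2 V}$
$A{\left(U \right)} = 0$ ($A{\left(U \right)} = 5 \cdot 0 U = 0 U = 0$)
$p = -6$ ($p = -9 - -3 = -9 + 3 = -6$)
$- 14 \left(R{\left(-3 \right)} + A{\left(-1 \right)}\right) p = - 14 \left(\frac{1}{2 \left(-3\right)} + 0\right) \left(-6\right) = - 14 \left(\frac{1}{2} \left(- \frac{1}{3}\right) + 0\right) \left(-6\right) = - 14 \left(- \frac{1}{6} + 0\right) \left(-6\right) = \left(-14\right) \left(- \frac{1}{6}\right) \left(-6\right) = \frac{7}{3} \left(-6\right) = -14$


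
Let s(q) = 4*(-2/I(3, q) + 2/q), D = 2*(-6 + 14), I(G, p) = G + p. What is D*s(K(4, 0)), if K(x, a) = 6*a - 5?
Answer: 192/5 ≈ 38.400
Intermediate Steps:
K(x, a) = -5 + 6*a
D = 16 (D = 2*8 = 16)
s(q) = -8/(3 + q) + 8/q (s(q) = 4*(-2/(3 + q) + 2/q) = -8/(3 + q) + 8/q)
D*s(K(4, 0)) = 16*(24/((-5 + 6*0)*(3 + (-5 + 6*0)))) = 16*(24/((-5 + 0)*(3 + (-5 + 0)))) = 16*(24/(-5*(3 - 5))) = 16*(24*(-1/5)/(-2)) = 16*(24*(-1/5)*(-1/2)) = 16*(12/5) = 192/5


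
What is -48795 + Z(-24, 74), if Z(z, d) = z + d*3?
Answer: -48597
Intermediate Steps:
Z(z, d) = z + 3*d
-48795 + Z(-24, 74) = -48795 + (-24 + 3*74) = -48795 + (-24 + 222) = -48795 + 198 = -48597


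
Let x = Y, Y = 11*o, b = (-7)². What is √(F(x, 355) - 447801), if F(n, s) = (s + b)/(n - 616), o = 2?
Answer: I*√4388904267/99 ≈ 669.18*I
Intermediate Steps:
b = 49
Y = 22 (Y = 11*2 = 22)
x = 22
F(n, s) = (49 + s)/(-616 + n) (F(n, s) = (s + 49)/(n - 616) = (49 + s)/(-616 + n))
√(F(x, 355) - 447801) = √((49 + 355)/(-616 + 22) - 447801) = √(404/(-594) - 447801) = √(-1/594*404 - 447801) = √(-202/297 - 447801) = √(-132997099/297) = I*√4388904267/99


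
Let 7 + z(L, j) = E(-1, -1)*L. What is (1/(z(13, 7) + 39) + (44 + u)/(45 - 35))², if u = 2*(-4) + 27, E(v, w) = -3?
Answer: 185761/4900 ≈ 37.910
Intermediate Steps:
u = 19 (u = -8 + 27 = 19)
z(L, j) = -7 - 3*L
(1/(z(13, 7) + 39) + (44 + u)/(45 - 35))² = (1/((-7 - 3*13) + 39) + (44 + 19)/(45 - 35))² = (1/((-7 - 39) + 39) + 63/10)² = (1/(-46 + 39) + 63*(⅒))² = (1/(-7) + 63/10)² = (-⅐ + 63/10)² = (431/70)² = 185761/4900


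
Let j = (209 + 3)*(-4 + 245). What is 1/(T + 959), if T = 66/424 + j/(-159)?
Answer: 636/405655 ≈ 0.0015678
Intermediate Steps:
j = 51092 (j = 212*241 = 51092)
T = -204269/636 (T = 66/424 + 51092/(-159) = 66*(1/424) + 51092*(-1/159) = 33/212 - 964/3 = -204269/636 ≈ -321.18)
1/(T + 959) = 1/(-204269/636 + 959) = 1/(405655/636) = 636/405655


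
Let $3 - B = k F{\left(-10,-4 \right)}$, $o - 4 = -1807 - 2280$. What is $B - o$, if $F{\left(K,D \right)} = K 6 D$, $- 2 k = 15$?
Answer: $5886$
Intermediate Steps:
$k = - \frac{15}{2}$ ($k = \left(- \frac{1}{2}\right) 15 = - \frac{15}{2} \approx -7.5$)
$F{\left(K,D \right)} = 6 D K$ ($F{\left(K,D \right)} = 6 K D = 6 D K$)
$o = -4083$ ($o = 4 - 4087 = -4083$)
$B = 1803$ ($B = 3 - - \frac{15 \cdot 6 \left(-4\right) \left(-10\right)}{2} = 3 - \left(- \frac{15}{2}\right) 240 = 3 - -1800 = 3 + 1800 = 1803$)
$B - o = 1803 - -4083 = 1803 + 4083 = 5886$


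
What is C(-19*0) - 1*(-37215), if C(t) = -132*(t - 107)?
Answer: 51339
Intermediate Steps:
C(t) = 14124 - 132*t (C(t) = -132*(-107 + t) = 14124 - 132*t)
C(-19*0) - 1*(-37215) = (14124 - (-2508)*0) - 1*(-37215) = (14124 - 132*0) + 37215 = (14124 + 0) + 37215 = 14124 + 37215 = 51339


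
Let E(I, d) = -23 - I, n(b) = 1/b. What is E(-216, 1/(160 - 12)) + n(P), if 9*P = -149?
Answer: 28748/149 ≈ 192.94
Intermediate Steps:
P = -149/9 (P = (⅑)*(-149) = -149/9 ≈ -16.556)
E(-216, 1/(160 - 12)) + n(P) = (-23 - 1*(-216)) + 1/(-149/9) = (-23 + 216) - 9/149 = 193 - 9/149 = 28748/149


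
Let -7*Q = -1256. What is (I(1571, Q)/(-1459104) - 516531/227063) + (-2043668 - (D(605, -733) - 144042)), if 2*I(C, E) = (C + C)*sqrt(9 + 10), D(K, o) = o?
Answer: -431168857790/227063 - 1571*sqrt(19)/1459104 ≈ -1.8989e+6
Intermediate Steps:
Q = 1256/7 (Q = -1/7*(-1256) = 1256/7 ≈ 179.43)
I(C, E) = C*sqrt(19) (I(C, E) = ((C + C)*sqrt(9 + 10))/2 = ((2*C)*sqrt(19))/2 = (2*C*sqrt(19))/2 = C*sqrt(19))
(I(1571, Q)/(-1459104) - 516531/227063) + (-2043668 - (D(605, -733) - 144042)) = ((1571*sqrt(19))/(-1459104) - 516531/227063) + (-2043668 - (-733 - 144042)) = ((1571*sqrt(19))*(-1/1459104) - 516531*1/227063) + (-2043668 - 1*(-144775)) = (-1571*sqrt(19)/1459104 - 516531/227063) + (-2043668 + 144775) = (-516531/227063 - 1571*sqrt(19)/1459104) - 1898893 = -431168857790/227063 - 1571*sqrt(19)/1459104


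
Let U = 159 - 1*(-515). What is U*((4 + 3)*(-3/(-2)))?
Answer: 7077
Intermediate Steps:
U = 674 (U = 159 + 515 = 674)
U*((4 + 3)*(-3/(-2))) = 674*((4 + 3)*(-3/(-2))) = 674*(7*(-3*(-1/2))) = 674*(7*(3/2)) = 674*(21/2) = 7077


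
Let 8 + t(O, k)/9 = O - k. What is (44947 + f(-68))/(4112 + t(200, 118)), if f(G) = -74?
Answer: 44873/4778 ≈ 9.3916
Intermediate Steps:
t(O, k) = -72 - 9*k + 9*O (t(O, k) = -72 + 9*(O - k) = -72 + (-9*k + 9*O) = -72 - 9*k + 9*O)
(44947 + f(-68))/(4112 + t(200, 118)) = (44947 - 74)/(4112 + (-72 - 9*118 + 9*200)) = 44873/(4112 + (-72 - 1062 + 1800)) = 44873/(4112 + 666) = 44873/4778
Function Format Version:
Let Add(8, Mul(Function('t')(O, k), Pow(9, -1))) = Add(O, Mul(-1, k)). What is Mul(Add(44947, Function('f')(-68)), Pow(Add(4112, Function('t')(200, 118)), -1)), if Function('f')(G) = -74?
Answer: Rational(44873, 4778) ≈ 9.3916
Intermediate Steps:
Function('t')(O, k) = Add(-72, Mul(-9, k), Mul(9, O)) (Function('t')(O, k) = Add(-72, Mul(9, Add(O, Mul(-1, k)))) = Add(-72, Add(Mul(-9, k), Mul(9, O))) = Add(-72, Mul(-9, k), Mul(9, O)))
Mul(Add(44947, Function('f')(-68)), Pow(Add(4112, Function('t')(200, 118)), -1)) = Mul(Add(44947, -74), Pow(Add(4112, Add(-72, Mul(-9, 118), Mul(9, 200))), -1)) = Mul(44873, Pow(Add(4112, Add(-72, -1062, 1800)), -1)) = Mul(44873, Pow(Add(4112, 666), -1)) = Mul(44873, Pow(4778, -1)) = Mul(44873, Rational(1, 4778)) = Rational(44873, 4778)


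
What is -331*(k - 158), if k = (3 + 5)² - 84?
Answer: 58918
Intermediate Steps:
k = -20 (k = 8² - 84 = 64 - 84 = -20)
-331*(k - 158) = -331*(-20 - 158) = -331*(-178) = 58918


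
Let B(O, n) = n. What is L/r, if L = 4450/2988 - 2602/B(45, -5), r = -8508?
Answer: -3898513/63554760 ≈ -0.061341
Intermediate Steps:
L = 3898513/7470 (L = 4450/2988 - 2602/(-5) = 4450*(1/2988) - 2602*(-1/5) = 2225/1494 + 2602/5 = 3898513/7470 ≈ 521.89)
L/r = (3898513/7470)/(-8508) = (3898513/7470)*(-1/8508) = -3898513/63554760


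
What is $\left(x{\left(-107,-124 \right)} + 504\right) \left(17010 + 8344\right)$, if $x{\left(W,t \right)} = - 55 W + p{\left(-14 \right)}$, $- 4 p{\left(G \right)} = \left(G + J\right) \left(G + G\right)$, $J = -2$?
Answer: $159147058$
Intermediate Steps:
$p{\left(G \right)} = - \frac{G \left(-2 + G\right)}{2}$ ($p{\left(G \right)} = - \frac{\left(G - 2\right) \left(G + G\right)}{4} = - \frac{\left(-2 + G\right) 2 G}{4} = - \frac{2 G \left(-2 + G\right)}{4} = - \frac{G \left(-2 + G\right)}{2}$)
$x{\left(W,t \right)} = -112 - 55 W$ ($x{\left(W,t \right)} = - 55 W + \frac{1}{2} \left(-14\right) \left(2 - -14\right) = - 55 W + \frac{1}{2} \left(-14\right) \left(2 + 14\right) = - 55 W + \frac{1}{2} \left(-14\right) 16 = - 55 W - 112 = -112 - 55 W$)
$\left(x{\left(-107,-124 \right)} + 504\right) \left(17010 + 8344\right) = \left(\left(-112 - -5885\right) + 504\right) \left(17010 + 8344\right) = \left(\left(-112 + 5885\right) + 504\right) 25354 = \left(5773 + 504\right) 25354 = 6277 \cdot 25354 = 159147058$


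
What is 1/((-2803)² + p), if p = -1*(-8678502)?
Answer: 1/16535311 ≈ 6.0477e-8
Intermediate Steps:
p = 8678502
1/((-2803)² + p) = 1/((-2803)² + 8678502) = 1/(7856809 + 8678502) = 1/16535311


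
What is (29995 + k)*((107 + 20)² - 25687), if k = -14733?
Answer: -145874196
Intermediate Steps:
(29995 + k)*((107 + 20)² - 25687) = (29995 - 14733)*((107 + 20)² - 25687) = 15262*(127² - 25687) = 15262*(16129 - 25687) = 15262*(-9558) = -145874196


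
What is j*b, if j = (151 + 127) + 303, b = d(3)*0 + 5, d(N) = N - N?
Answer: 2905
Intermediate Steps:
d(N) = 0
b = 5 (b = 0*0 + 5 = 0 + 5 = 5)
j = 581 (j = 278 + 303 = 581)
j*b = 581*5 = 2905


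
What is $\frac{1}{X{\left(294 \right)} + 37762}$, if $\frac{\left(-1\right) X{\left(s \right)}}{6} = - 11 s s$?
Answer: $\frac{1}{5742538} \approx 1.7414 \cdot 10^{-7}$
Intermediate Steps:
$X{\left(s \right)} = 66 s^{2}$ ($X{\left(s \right)} = - 6 - 11 s s = - 6 \left(- 11 s^{2}\right) = 66 s^{2}$)
$\frac{1}{X{\left(294 \right)} + 37762} = \frac{1}{66 \cdot 294^{2} + 37762} = \frac{1}{66 \cdot 86436 + 37762} = \frac{1}{5704776 + 37762} = \frac{1}{5742538}$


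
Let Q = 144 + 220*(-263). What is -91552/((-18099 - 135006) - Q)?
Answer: 91552/95389 ≈ 0.95977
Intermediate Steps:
Q = -57716 (Q = 144 - 57860 = -57716)
-91552/((-18099 - 135006) - Q) = -91552/((-18099 - 135006) - 1*(-57716)) = -91552/(-153105 + 57716) = -91552/(-95389) = -91552*(-1/95389) = 91552/95389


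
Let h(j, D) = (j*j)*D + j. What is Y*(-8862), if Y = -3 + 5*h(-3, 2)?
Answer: -638064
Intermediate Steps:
h(j, D) = j + D*j**2 (h(j, D) = j**2*D + j = D*j**2 + j = j + D*j**2)
Y = 72 (Y = -3 + 5*(-3*(1 + 2*(-3))) = -3 + 5*(-3*(1 - 6)) = -3 + 5*(-3*(-5)) = -3 + 5*15 = -3 + 75 = 72)
Y*(-8862) = 72*(-8862) = -638064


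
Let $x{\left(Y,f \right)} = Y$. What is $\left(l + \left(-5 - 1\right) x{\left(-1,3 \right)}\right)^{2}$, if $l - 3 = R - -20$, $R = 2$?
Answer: $961$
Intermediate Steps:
$l = 25$ ($l = 3 + \left(2 - -20\right) = 3 + \left(2 + 20\right) = 3 + 22 = 25$)
$\left(l + \left(-5 - 1\right) x{\left(-1,3 \right)}\right)^{2} = \left(25 + \left(-5 - 1\right) \left(-1\right)\right)^{2} = \left(25 - -6\right)^{2} = \left(25 + 6\right)^{2} = 31^{2} = 961$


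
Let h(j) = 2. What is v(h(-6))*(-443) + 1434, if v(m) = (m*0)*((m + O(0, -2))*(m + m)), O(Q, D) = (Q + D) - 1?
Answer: 1434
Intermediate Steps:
O(Q, D) = -1 + D + Q (O(Q, D) = (D + Q) - 1 = -1 + D + Q)
v(m) = 0 (v(m) = (m*0)*((m + (-1 - 2 + 0))*(m + m)) = 0*((m - 3)*(2*m)) = 0*((-3 + m)*(2*m)) = 0*(2*m*(-3 + m)) = 0)
v(h(-6))*(-443) + 1434 = 0*(-443) + 1434 = 0 + 1434 = 1434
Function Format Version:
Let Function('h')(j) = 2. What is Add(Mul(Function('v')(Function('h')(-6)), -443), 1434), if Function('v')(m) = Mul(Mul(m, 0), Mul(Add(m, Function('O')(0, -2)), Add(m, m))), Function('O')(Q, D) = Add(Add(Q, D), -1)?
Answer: 1434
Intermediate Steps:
Function('O')(Q, D) = Add(-1, D, Q) (Function('O')(Q, D) = Add(Add(D, Q), -1) = Add(-1, D, Q))
Function('v')(m) = 0 (Function('v')(m) = Mul(Mul(m, 0), Mul(Add(m, Add(-1, -2, 0)), Add(m, m))) = Mul(0, Mul(Add(m, -3), Mul(2, m))) = Mul(0, Mul(Add(-3, m), Mul(2, m))) = Mul(0, Mul(2, m, Add(-3, m))) = 0)
Add(Mul(Function('v')(Function('h')(-6)), -443), 1434) = Add(Mul(0, -443), 1434) = Add(0, 1434) = 1434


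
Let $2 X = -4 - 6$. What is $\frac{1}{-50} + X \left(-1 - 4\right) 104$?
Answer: $\frac{129999}{50} \approx 2600.0$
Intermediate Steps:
$X = -5$ ($X = \frac{-4 - 6}{2} = \frac{1}{2} \left(-10\right) = -5$)
$\frac{1}{-50} + X \left(-1 - 4\right) 104 = \frac{1}{-50} + - 5 \left(-1 - 4\right) 104 = - \frac{1}{50} + - 5 \left(-1 - 4\right) 104 = - \frac{1}{50} + \left(-5\right) \left(-5\right) 104 = - \frac{1}{50} + 25 \cdot 104 = - \frac{1}{50} + 2600 = \frac{129999}{50}$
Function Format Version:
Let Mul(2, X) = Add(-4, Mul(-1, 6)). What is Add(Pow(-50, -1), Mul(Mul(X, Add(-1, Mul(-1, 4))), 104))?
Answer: Rational(129999, 50) ≈ 2600.0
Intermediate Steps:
X = -5 (X = Mul(Rational(1, 2), Add(-4, Mul(-1, 6))) = Mul(Rational(1, 2), Add(-4, -6)) = Mul(Rational(1, 2), -10) = -5)
Add(Pow(-50, -1), Mul(Mul(X, Add(-1, Mul(-1, 4))), 104)) = Add(Pow(-50, -1), Mul(Mul(-5, Add(-1, Mul(-1, 4))), 104)) = Add(Rational(-1, 50), Mul(Mul(-5, Add(-1, -4)), 104)) = Add(Rational(-1, 50), Mul(Mul(-5, -5), 104)) = Add(Rational(-1, 50), Mul(25, 104)) = Add(Rational(-1, 50), 2600) = Rational(129999, 50)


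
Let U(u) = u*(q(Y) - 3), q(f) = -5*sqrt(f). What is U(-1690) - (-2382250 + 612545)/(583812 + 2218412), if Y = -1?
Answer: 14209045385/2802224 + 8450*I ≈ 5070.6 + 8450.0*I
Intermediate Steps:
U(u) = u*(-3 - 5*I) (U(u) = u*(-5*I - 3) = u*(-3 - 5*I))
U(-1690) - (-2382250 + 612545)/(583812 + 2218412) = -1*(-1690)*(3 + 5*I) - (-2382250 + 612545)/(583812 + 2218412) = (5070 + 8450*I) - (-1769705)/2802224 = (5070 + 8450*I) - 1*(-1769705/2802224) = (5070 + 8450*I) + 1769705/2802224 = 14209045385/2802224 + 8450*I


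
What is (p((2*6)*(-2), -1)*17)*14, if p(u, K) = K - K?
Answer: 0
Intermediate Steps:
p(u, K) = 0
(p((2*6)*(-2), -1)*17)*14 = (0*17)*14 = 0*14 = 0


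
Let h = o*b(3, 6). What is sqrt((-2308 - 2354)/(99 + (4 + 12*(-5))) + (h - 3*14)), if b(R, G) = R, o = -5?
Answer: I*sqrt(305859)/43 ≈ 12.862*I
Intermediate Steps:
h = -15 (h = -5*3 = -15)
sqrt((-2308 - 2354)/(99 + (4 + 12*(-5))) + (h - 3*14)) = sqrt((-2308 - 2354)/(99 + (4 + 12*(-5))) + (-15 - 3*14)) = sqrt(-4662/(99 + (4 - 60)) + (-15 - 42)) = sqrt(-4662/(99 - 56) - 57) = sqrt(-4662/43 - 57) = sqrt(-7113/43) = I*sqrt(305859)/43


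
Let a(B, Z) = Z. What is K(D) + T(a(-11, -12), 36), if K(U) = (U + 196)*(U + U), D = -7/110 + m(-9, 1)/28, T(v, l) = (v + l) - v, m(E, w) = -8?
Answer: -29852919/296450 ≈ -100.70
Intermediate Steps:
T(v, l) = l (T(v, l) = (l + v) - v = l)
D = -269/770 (D = -7/110 - 8/28 = -7*1/110 - 8*1/28 = -7/110 - 2/7 = -269/770 ≈ -0.34935)
K(U) = 2*U*(196 + U) (K(U) = (196 + U)*(2*U) = 2*U*(196 + U))
K(D) + T(a(-11, -12), 36) = 2*(-269/770)*(196 - 269/770) + 36 = 2*(-269/770)*(150651/770) + 36 = -40525119/296450 + 36 = -29852919/296450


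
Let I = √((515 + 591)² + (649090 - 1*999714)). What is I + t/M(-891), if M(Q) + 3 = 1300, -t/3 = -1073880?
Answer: 3221640/1297 + 2*√218153 ≈ 3418.1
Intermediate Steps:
t = 3221640 (t = -3*(-1073880) = 3221640)
M(Q) = 1297 (M(Q) = -3 + 1300 = 1297)
I = 2*√218153 (I = √(1106² + (649090 - 999714)) = √(1223236 - 350624) = √872612 = 2*√218153 ≈ 934.14)
I + t/M(-891) = 2*√218153 + 3221640/1297 = 3221640/1297 + 2*√218153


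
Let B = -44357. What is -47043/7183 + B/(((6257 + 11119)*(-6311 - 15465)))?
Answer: -17799801186037/2717901931008 ≈ -6.5491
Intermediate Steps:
-47043/7183 + B/(((6257 + 11119)*(-6311 - 15465))) = -47043/7183 - 44357*1/((-6311 - 15465)*(6257 + 11119)) = -47043*1/7183 - 44357/(17376*(-21776)) = -47043/7183 - 44357/(-378379776) = -47043/7183 - 44357*(-1/378379776) = -47043/7183 + 44357/378379776 = -17799801186037/2717901931008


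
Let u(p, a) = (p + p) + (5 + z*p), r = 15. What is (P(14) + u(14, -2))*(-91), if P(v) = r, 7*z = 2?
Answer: -4732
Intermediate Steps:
z = 2/7 (z = (⅐)*2 = 2/7 ≈ 0.28571)
P(v) = 15
u(p, a) = 5 + 16*p/7 (u(p, a) = (p + p) + (5 + 2*p/7) = 2*p + (5 + 2*p/7) = 5 + 16*p/7)
(P(14) + u(14, -2))*(-91) = (15 + (5 + (16/7)*14))*(-91) = (15 + (5 + 32))*(-91) = (15 + 37)*(-91) = 52*(-91) = -4732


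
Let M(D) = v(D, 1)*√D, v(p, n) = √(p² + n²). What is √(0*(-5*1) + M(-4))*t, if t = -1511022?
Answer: -1511022*(-17)^(¼)*√2 ≈ -3.0682e+6 - 3.0682e+6*I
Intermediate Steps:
v(p, n) = √(n² + p²)
M(D) = √D*√(1 + D²) (M(D) = √(1² + D²)*√D = √(1 + D²)*√D = √D*√(1 + D²))
√(0*(-5*1) + M(-4))*t = √(0*(-5*1) + √(-4)*√(1 + (-4)²))*(-1511022) = √(0*(-5) + (2*I)*√(1 + 16))*(-1511022) = √(0 + (2*I)*√17)*(-1511022) = √(0 + 2*I*√17)*(-1511022) = √(2*I*√17)*(-1511022) = (√2*17^(¼)*√I)*(-1511022) = -1511022*√2*17^(¼)*√I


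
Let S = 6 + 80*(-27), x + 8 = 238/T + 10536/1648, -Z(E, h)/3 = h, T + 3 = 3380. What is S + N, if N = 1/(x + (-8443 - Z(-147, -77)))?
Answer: -12999909695500/6035240947 ≈ -2154.0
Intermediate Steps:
T = 3377 (T = -3 + 3380 = 3377)
Z(E, h) = -3*h
x = -1068759/695662 (x = -8 + (238/3377 + 10536/1648) = -8 + (238*(1/3377) + 10536*(1/1648)) = -8 + (238/3377 + 1317/206) = -8 + 4496537/695662 = -1068759/695662 ≈ -1.5363)
S = -2154 (S = 6 - 2160 = -2154)
N = -695662/6035240947 (N = 1/(-1068759/695662 + (-8443 - (-3)*(-77))) = 1/(-1068759/695662 + (-8443 - 1*231)) = 1/(-1068759/695662 + (-8443 - 231)) = 1/(-1068759/695662 - 8674) = 1/(-6035240947/695662) = -695662/6035240947 ≈ -0.00011527)
S + N = -2154 - 695662/6035240947 = -12999909695500/6035240947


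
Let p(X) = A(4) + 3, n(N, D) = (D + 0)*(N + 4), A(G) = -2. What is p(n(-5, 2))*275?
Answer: 275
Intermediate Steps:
n(N, D) = D*(4 + N)
p(X) = 1 (p(X) = -2 + 3 = 1)
p(n(-5, 2))*275 = 1*275 = 275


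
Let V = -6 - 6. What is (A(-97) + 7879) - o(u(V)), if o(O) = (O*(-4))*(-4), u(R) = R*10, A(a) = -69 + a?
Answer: 9633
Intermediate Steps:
V = -12
u(R) = 10*R
o(O) = 16*O (o(O) = -4*O*(-4) = 16*O)
(A(-97) + 7879) - o(u(V)) = ((-69 - 97) + 7879) - 16*10*(-12) = (-166 + 7879) - 16*(-120) = 7713 - 1*(-1920) = 7713 + 1920 = 9633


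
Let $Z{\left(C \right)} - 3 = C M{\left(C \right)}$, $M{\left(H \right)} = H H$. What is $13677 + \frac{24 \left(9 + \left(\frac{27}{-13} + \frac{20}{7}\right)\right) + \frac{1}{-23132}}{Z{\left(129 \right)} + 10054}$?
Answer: $\frac{62093255131289933}{4539976210952} \approx 13677.0$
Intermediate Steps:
$M{\left(H \right)} = H^{2}$
$Z{\left(C \right)} = 3 + C^{3}$ ($Z{\left(C \right)} = 3 + C C^{2} = 3 + C^{3}$)
$13677 + \frac{24 \left(9 + \left(\frac{27}{-13} + \frac{20}{7}\right)\right) + \frac{1}{-23132}}{Z{\left(129 \right)} + 10054} = 13677 + \frac{24 \left(9 + \left(\frac{27}{-13} + \frac{20}{7}\right)\right) + \frac{1}{-23132}}{\left(3 + 129^{3}\right) + 10054} = 13677 + \frac{24 \left(9 + \left(27 \left(- \frac{1}{13}\right) + 20 \cdot \frac{1}{7}\right)\right) - \frac{1}{23132}}{\left(3 + 2146689\right) + 10054} = 13677 + \frac{24 \left(9 + \left(- \frac{27}{13} + \frac{20}{7}\right)\right) - \frac{1}{23132}}{2146692 + 10054} = 13677 + \frac{24 \left(9 + \frac{71}{91}\right) - \frac{1}{23132}}{2156746} = 13677 + \left(24 \cdot \frac{890}{91} - \frac{1}{23132}\right) \frac{1}{2156746} = 13677 + \left(\frac{21360}{91} - \frac{1}{23132}\right) \frac{1}{2156746} = 13677 + \frac{494099429}{2105012} \cdot \frac{1}{2156746} = 13677 + \frac{494099429}{4539976210952} = \frac{62093255131289933}{4539976210952}$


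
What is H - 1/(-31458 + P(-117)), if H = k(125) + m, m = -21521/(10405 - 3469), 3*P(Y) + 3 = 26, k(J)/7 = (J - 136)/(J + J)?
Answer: -279008496511/81802317000 ≈ -3.4108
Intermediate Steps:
k(J) = 7*(-136 + J)/(2*J) (k(J) = 7*((J - 136)/(J + J)) = 7*((-136 + J)/((2*J))) = 7*((-136 + J)*(1/(2*J))) = 7*((-136 + J)/(2*J)) = 7*(-136 + J)/(2*J))
P(Y) = 23/3 (P(Y) = -1 + (⅓)*26 = -1 + 26/3 = 23/3)
m = -21521/6936 ≈ -3.1028
H = -2957161/867000 (H = (7/2 - 476/125) - 21521/6936 = -77/250 - 21521/6936 = -2957161/867000 ≈ -3.4108)
H - 1/(-31458 + P(-117)) = -2957161/867000 - 1/(-31458 + 23/3) = -2957161/867000 - 1/(-94351/3) = -2957161/867000 - 1*(-3/94351) = -2957161/867000 + 3/94351 = -279008496511/81802317000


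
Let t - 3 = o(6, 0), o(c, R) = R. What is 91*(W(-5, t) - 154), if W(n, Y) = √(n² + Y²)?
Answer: -14014 + 91*√34 ≈ -13483.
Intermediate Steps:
t = 3 (t = 3 + 0 = 3)
W(n, Y) = √(Y² + n²)
91*(W(-5, t) - 154) = 91*(√(3² + (-5)²) - 154) = 91*(√(9 + 25) - 154) = 91*(√34 - 154) = 91*(-154 + √34) = -14014 + 91*√34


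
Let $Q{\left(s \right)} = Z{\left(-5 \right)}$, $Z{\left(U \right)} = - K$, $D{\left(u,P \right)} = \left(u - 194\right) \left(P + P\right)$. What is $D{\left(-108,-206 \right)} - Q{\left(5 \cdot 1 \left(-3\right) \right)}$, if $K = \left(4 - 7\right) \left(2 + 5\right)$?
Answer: $124403$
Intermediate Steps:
$K = -21$ ($K = \left(-3\right) 7 = -21$)
$D{\left(u,P \right)} = 2 P \left(-194 + u\right)$ ($D{\left(u,P \right)} = \left(-194 + u\right) 2 P = 2 P \left(-194 + u\right)$)
$Z{\left(U \right)} = 21$ ($Z{\left(U \right)} = \left(-1\right) \left(-21\right) = 21$)
$Q{\left(s \right)} = 21$
$D{\left(-108,-206 \right)} - Q{\left(5 \cdot 1 \left(-3\right) \right)} = 2 \left(-206\right) \left(-194 - 108\right) - 21 = 2 \left(-206\right) \left(-302\right) - 21 = 124424 - 21 = 124403$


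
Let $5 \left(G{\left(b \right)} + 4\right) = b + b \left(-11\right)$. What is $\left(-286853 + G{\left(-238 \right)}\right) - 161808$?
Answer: $-448189$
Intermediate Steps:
$G{\left(b \right)} = -4 - 2 b$ ($G{\left(b \right)} = -4 + \frac{b + b \left(-11\right)}{5} = -4 + \frac{b - 11 b}{5} = -4 + \frac{\left(-10\right) b}{5} = -4 - 2 b$)
$\left(-286853 + G{\left(-238 \right)}\right) - 161808 = \left(-286853 - -472\right) - 161808 = \left(-286853 + \left(-4 + 476\right)\right) - 161808 = \left(-286853 + 472\right) - 161808 = -286381 - 161808 = -448189$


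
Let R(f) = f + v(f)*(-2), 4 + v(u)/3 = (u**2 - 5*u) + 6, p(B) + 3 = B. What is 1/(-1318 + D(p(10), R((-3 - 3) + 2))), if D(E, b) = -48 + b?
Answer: -1/1598 ≈ -0.00062578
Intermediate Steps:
p(B) = -3 + B
v(u) = 6 - 15*u + 3*u**2 (v(u) = -12 + 3*((u**2 - 5*u) + 6) = -12 + 3*(6 + u**2 - 5*u) = -12 + (18 - 15*u + 3*u**2) = 6 - 15*u + 3*u**2)
R(f) = -12 - 6*f**2 + 31*f (R(f) = f + (6 - 15*f + 3*f**2)*(-2) = f + (-12 - 6*f**2 + 30*f) = -12 - 6*f**2 + 31*f)
1/(-1318 + D(p(10), R((-3 - 3) + 2))) = 1/(-1318 + (-48 + (-12 - 6*((-3 - 3) + 2)**2 + 31*((-3 - 3) + 2)))) = 1/(-1318 + (-48 + (-12 - 6*(-6 + 2)**2 + 31*(-6 + 2)))) = 1/(-1318 + (-48 + (-12 - 6*(-4)**2 + 31*(-4)))) = 1/(-1318 + (-48 + (-12 - 6*16 - 124))) = 1/(-1318 + (-48 + (-12 - 96 - 124))) = 1/(-1318 + (-48 - 232)) = 1/(-1318 - 280) = 1/(-1598) = -1/1598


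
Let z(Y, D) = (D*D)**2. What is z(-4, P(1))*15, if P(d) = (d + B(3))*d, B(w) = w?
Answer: 3840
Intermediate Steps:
P(d) = d*(3 + d) (P(d) = (d + 3)*d = (3 + d)*d = d*(3 + d))
z(Y, D) = D**4 (z(Y, D) = (D**2)**2 = D**4)
z(-4, P(1))*15 = (1*(3 + 1))**4*15 = (1*4)**4*15 = 4**4*15 = 256*15 = 3840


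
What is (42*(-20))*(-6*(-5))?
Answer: -25200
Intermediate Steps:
(42*(-20))*(-6*(-5)) = -840*30 = -25200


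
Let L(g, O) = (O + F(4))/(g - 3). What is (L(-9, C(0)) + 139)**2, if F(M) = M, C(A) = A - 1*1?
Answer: 308025/16 ≈ 19252.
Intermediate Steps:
C(A) = -1 + A (C(A) = A - 1 = -1 + A)
L(g, O) = (4 + O)/(-3 + g) (L(g, O) = (O + 4)/(g - 3) = (4 + O)/(-3 + g))
(L(-9, C(0)) + 139)**2 = ((4 + (-1 + 0))/(-3 - 9) + 139)**2 = ((4 - 1)/(-12) + 139)**2 = (-1/12*3 + 139)**2 = (-1/4 + 139)**2 = (555/4)**2 = 308025/16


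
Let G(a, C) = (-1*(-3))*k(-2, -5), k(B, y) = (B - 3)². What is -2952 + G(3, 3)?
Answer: -2877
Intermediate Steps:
k(B, y) = (-3 + B)²
G(a, C) = 75 (G(a, C) = (-1*(-3))*(-3 - 2)² = 3*(-5)² = 3*25 = 75)
-2952 + G(3, 3) = -2952 + 75 = -2877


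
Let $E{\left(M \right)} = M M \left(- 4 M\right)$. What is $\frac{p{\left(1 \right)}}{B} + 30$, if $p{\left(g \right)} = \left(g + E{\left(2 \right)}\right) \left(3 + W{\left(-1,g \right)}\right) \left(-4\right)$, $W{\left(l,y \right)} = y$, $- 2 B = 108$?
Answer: $\frac{562}{27} \approx 20.815$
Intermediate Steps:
$B = -54$ ($B = \left(- \frac{1}{2}\right) 108 = -54$)
$E{\left(M \right)} = - 4 M^{3}$ ($E{\left(M \right)} = M^{2} \left(- 4 M\right) = - 4 M^{3}$)
$p{\left(g \right)} = \left(-32 + g\right) \left(-12 - 4 g\right)$ ($p{\left(g \right)} = \left(g - 4 \cdot 2^{3}\right) \left(3 + g\right) \left(-4\right) = \left(g - 32\right) \left(-12 - 4 g\right) = \left(-32 + g\right) \left(-12 - 4 g\right)$)
$\frac{p{\left(1 \right)}}{B} + 30 = \frac{384 - 4 \cdot 1^{2} + 116 \cdot 1}{-54} + 30 = - \frac{384 - 4 + 116}{54} + 30 = \left(- \frac{1}{54}\right) 496 + 30 = - \frac{248}{27} + 30 = \frac{562}{27}$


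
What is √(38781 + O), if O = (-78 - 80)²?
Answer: √63745 ≈ 252.48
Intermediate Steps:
O = 24964 (O = (-158)² = 24964)
√(38781 + O) = √(38781 + 24964) = √63745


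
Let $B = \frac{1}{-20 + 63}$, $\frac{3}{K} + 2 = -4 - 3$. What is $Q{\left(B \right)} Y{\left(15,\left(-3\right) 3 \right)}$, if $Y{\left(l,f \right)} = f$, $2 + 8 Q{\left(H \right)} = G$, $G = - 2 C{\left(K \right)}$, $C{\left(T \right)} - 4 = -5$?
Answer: $0$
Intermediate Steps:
$K = - \frac{1}{3}$ ($K = \frac{3}{-2 - 7} = \frac{3}{-9} = 3 \left(- \frac{1}{9}\right) = - \frac{1}{3} \approx -0.33333$)
$C{\left(T \right)} = -1$ ($C{\left(T \right)} = 4 - 5 = -1$)
$G = 2$ ($G = \left(-2\right) \left(-1\right) = 2$)
$B = \frac{1}{43} \approx 0.023256$
$Q{\left(H \right)} = 0$ ($Q{\left(H \right)} = - \frac{1}{4} + \frac{1}{8} \cdot 2 = - \frac{1}{4} + \frac{1}{4} = 0$)
$Q{\left(B \right)} Y{\left(15,\left(-3\right) 3 \right)} = 0 \left(\left(-3\right) 3\right) = 0 \left(-9\right) = 0$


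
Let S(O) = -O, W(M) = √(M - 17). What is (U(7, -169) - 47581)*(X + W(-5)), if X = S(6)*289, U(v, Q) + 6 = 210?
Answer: 82151718 - 47377*I*√22 ≈ 8.2152e+7 - 2.2222e+5*I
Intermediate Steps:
W(M) = √(-17 + M)
U(v, Q) = 204 (U(v, Q) = -6 + 210 = 204)
X = -1734 (X = -1*6*289 = -6*289 = -1734)
(U(7, -169) - 47581)*(X + W(-5)) = (204 - 47581)*(-1734 + √(-17 - 5)) = -47377*(-1734 + √(-22)) = -47377*(-1734 + I*√22) = 82151718 - 47377*I*√22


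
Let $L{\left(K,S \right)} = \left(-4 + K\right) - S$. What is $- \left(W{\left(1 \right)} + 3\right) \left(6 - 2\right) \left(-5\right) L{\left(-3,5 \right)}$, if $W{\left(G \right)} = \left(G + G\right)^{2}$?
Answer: $-1680$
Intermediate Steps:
$L{\left(K,S \right)} = -4 + K - S$
$W{\left(G \right)} = 4 G^{2}$ ($W{\left(G \right)} = \left(2 G\right)^{2} = 4 G^{2}$)
$- \left(W{\left(1 \right)} + 3\right) \left(6 - 2\right) \left(-5\right) L{\left(-3,5 \right)} = - \left(4 \cdot 1^{2} + 3\right) \left(6 - 2\right) \left(-5\right) \left(-4 - 3 - 5\right) = - \left(4 \cdot 1 + 3\right) 4 \left(-5\right) \left(-4 - 3 - 5\right) = - \left(4 + 3\right) 4 \left(-5\right) \left(-12\right) = - 7 \cdot 4 \left(-5\right) \left(-12\right) = \left(-1\right) 28 \left(-5\right) \left(-12\right) = \left(-28\right) \left(-5\right) \left(-12\right) = 140 \left(-12\right) = -1680$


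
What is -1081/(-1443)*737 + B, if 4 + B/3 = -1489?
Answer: -5666500/1443 ≈ -3926.9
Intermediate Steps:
B = -4479 (B = -12 + 3*(-1489) = -12 - 4467 = -4479)
-1081/(-1443)*737 + B = -1081/(-1443)*737 - 4479 = -1081*(-1/1443)*737 - 4479 = (1081/1443)*737 - 4479 = 796697/1443 - 4479 = -5666500/1443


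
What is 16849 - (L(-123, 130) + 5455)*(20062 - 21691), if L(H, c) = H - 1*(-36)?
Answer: 8761321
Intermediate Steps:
L(H, c) = 36 + H (L(H, c) = H + 36 = 36 + H)
16849 - (L(-123, 130) + 5455)*(20062 - 21691) = 16849 - ((36 - 123) + 5455)*(20062 - 21691) = 16849 - (-87 + 5455)*(-1629) = 16849 - 5368*(-1629) = 16849 - 1*(-8744472) = 16849 + 8744472 = 8761321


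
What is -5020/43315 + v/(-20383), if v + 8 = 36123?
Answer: -333328777/176577929 ≈ -1.8877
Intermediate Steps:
v = 36115 (v = -8 + 36123 = 36115)
-5020/43315 + v/(-20383) = -5020/43315 + 36115/(-20383) = -5020*1/43315 + 36115*(-1/20383) = -1004/8663 - 36115/20383 = -333328777/176577929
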